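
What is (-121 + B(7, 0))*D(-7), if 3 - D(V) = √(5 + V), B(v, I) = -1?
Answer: -366 + 122*I*√2 ≈ -366.0 + 172.53*I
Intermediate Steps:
D(V) = 3 - √(5 + V)
(-121 + B(7, 0))*D(-7) = (-121 - 1)*(3 - √(5 - 7)) = -122*(3 - √(-2)) = -122*(3 - I*√2) = -366 + 122*I*√2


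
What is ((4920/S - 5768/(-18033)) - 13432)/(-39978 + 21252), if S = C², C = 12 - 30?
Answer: 1088728441/1519586811 ≈ 0.71646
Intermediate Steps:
C = -18
S = 324 (S = (-18)² = 324)
((4920/S - 5768/(-18033)) - 13432)/(-39978 + 21252) = ((4920/324 - 5768/(-18033)) - 13432)/(-39978 + 21252) = ((4920*(1/324) - 5768*(-1/18033)) - 13432)/(-18726) = ((410/27 + 5768/18033) - 13432)*(-1/18726) = (2516422/162297 - 13432)*(-1/18726) = -2177456882/162297*(-1/18726) = 1088728441/1519586811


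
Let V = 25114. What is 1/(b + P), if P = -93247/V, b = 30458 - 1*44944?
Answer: -25114/363894651 ≈ -6.9014e-5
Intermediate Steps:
b = -14486 (b = 30458 - 44944 = -14486)
P = -93247/25114 ≈ -3.7129
1/(b + P) = 1/(-14486 - 93247/25114) = 1/(-363894651/25114) = -25114/363894651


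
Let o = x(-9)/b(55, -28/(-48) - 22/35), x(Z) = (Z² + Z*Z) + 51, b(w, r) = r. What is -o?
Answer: 89460/19 ≈ 4708.4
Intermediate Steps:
x(Z) = 51 + 2*Z² (x(Z) = (Z² + Z²) + 51 = 2*Z² + 51 = 51 + 2*Z²)
o = -89460/19 (o = (51 + 2*(-9)²)/(-28/(-48) - 22/35) = (51 + 2*81)/(-28*(-1/48) - 22*1/35) = (51 + 162)/(7/12 - 22/35) = 213/(-19/420) = 213*(-420/19) = -89460/19 ≈ -4708.4)
-o = -1*(-89460/19) = 89460/19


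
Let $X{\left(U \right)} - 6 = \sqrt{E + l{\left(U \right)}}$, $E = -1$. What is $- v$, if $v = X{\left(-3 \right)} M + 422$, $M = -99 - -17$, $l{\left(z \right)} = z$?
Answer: $70 + 164 i \approx 70.0 + 164.0 i$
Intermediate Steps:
$M = -82$ ($M = -99 + 17 = -82$)
$X{\left(U \right)} = 6 + \sqrt{-1 + U}$
$v = -70 - 164 i$ ($v = \left(6 + \sqrt{-1 - 3}\right) \left(-82\right) + 422 = \left(6 + \sqrt{-4}\right) \left(-82\right) + 422 = \left(6 + 2 i\right) \left(-82\right) + 422 = \left(-492 - 164 i\right) + 422 = -70 - 164 i \approx -70.0 - 164.0 i$)
$- v = - (-70 - 164 i) = 70 + 164 i$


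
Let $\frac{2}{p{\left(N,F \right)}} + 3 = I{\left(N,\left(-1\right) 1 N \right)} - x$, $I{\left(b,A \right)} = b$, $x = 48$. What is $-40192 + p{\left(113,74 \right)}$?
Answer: $- \frac{1245951}{31} \approx -40192.0$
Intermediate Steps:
$p{\left(N,F \right)} = \frac{2}{-51 + N}$ ($p{\left(N,F \right)} = \frac{2}{-3 + \left(N - 48\right)} = \frac{2}{-3 + \left(-48 + N\right)} = \frac{2}{-51 + N}$)
$-40192 + p{\left(113,74 \right)} = -40192 + \frac{2}{-51 + 113} = -40192 + \frac{2}{62} = -40192 + 2 \cdot \frac{1}{62} = -40192 + \frac{1}{31} = - \frac{1245951}{31}$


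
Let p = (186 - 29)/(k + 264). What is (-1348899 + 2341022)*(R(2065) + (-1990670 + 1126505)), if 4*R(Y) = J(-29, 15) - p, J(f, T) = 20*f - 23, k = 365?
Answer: -539372278353458/629 ≈ -8.5751e+11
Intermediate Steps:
J(f, T) = -23 + 20*f
p = 157/629 (p = (186 - 29)/(365 + 264) = 157/629 ≈ 0.24960)
R(Y) = -94861/629 (R(Y) = ((-23 + 20*(-29)) - 1*157/629)/4 = ((-23 - 580) - 157/629)/4 = (-603 - 157/629)/4 = (1/4)*(-379444/629) = -94861/629)
(-1348899 + 2341022)*(R(2065) + (-1990670 + 1126505)) = (-1348899 + 2341022)*(-94861/629 + (-1990670 + 1126505)) = 992123*(-94861/629 - 864165) = 992123*(-543654646/629) = -539372278353458/629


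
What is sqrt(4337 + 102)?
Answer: sqrt(4439) ≈ 66.626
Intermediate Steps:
sqrt(4337 + 102) = sqrt(4439)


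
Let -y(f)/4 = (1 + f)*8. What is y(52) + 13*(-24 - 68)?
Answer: -2892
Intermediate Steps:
y(f) = -32 - 32*f (y(f) = -4*(1 + f)*8 = -4*(8 + 8*f) = -32 - 32*f)
y(52) + 13*(-24 - 68) = (-32 - 32*52) + 13*(-24 - 68) = (-32 - 1664) + 13*(-92) = -1696 - 1196 = -2892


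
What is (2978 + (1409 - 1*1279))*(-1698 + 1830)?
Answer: 410256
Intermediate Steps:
(2978 + (1409 - 1*1279))*(-1698 + 1830) = (2978 + (1409 - 1279))*132 = (2978 + 130)*132 = 3108*132 = 410256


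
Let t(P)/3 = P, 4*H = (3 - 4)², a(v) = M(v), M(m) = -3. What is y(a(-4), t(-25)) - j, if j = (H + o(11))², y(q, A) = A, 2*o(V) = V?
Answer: -1729/16 ≈ -108.06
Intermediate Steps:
a(v) = -3
H = ¼ (H = (3 - 4)²/4 = (¼)*(-1)² = (¼)*1 = ¼ ≈ 0.25000)
o(V) = V/2
t(P) = 3*P
j = 529/16 (j = (¼ + (½)*11)² = (¼ + 11/2)² = (23/4)² = 529/16 ≈ 33.063)
y(a(-4), t(-25)) - j = 3*(-25) - 1*529/16 = -75 - 529/16 = -1729/16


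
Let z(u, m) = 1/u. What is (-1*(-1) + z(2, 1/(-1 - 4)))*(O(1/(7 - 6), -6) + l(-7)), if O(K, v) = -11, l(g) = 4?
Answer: -21/2 ≈ -10.500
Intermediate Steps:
(-1*(-1) + z(2, 1/(-1 - 4)))*(O(1/(7 - 6), -6) + l(-7)) = (-1*(-1) + 1/2)*(-11 + 4) = (1 + ½)*(-7) = (3/2)*(-7) = -21/2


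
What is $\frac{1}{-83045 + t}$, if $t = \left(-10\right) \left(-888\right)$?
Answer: $- \frac{1}{74165} \approx -1.3483 \cdot 10^{-5}$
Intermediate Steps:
$t = 8880$
$\frac{1}{-83045 + t} = \frac{1}{-83045 + 8880} = \frac{1}{-74165} = - \frac{1}{74165}$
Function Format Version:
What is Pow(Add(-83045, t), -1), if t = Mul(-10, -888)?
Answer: Rational(-1, 74165) ≈ -1.3483e-5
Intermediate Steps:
t = 8880
Pow(Add(-83045, t), -1) = Pow(Add(-83045, 8880), -1) = Pow(-74165, -1) = Rational(-1, 74165)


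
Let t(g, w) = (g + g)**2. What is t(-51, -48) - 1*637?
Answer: 9767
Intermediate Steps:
t(g, w) = 4*g**2 (t(g, w) = (2*g)**2 = 4*g**2)
t(-51, -48) - 1*637 = 4*(-51)**2 - 1*637 = 4*2601 - 637 = 10404 - 637 = 9767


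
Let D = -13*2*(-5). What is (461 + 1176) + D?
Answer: 1767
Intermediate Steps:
D = 130 (D = -26*(-5) = 130)
(461 + 1176) + D = (461 + 1176) + 130 = 1637 + 130 = 1767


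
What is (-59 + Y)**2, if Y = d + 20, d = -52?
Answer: 8281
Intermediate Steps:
Y = -32 (Y = -52 + 20 = -32)
(-59 + Y)**2 = (-59 - 32)**2 = (-91)**2 = 8281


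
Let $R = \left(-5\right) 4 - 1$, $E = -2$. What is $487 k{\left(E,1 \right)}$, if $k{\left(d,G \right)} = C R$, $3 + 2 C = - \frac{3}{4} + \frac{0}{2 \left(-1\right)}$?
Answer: $\frac{153405}{8} \approx 19176.0$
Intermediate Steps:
$C = - \frac{15}{8}$ ($C = - \frac{3}{2} + \frac{- \frac{3}{4} + \frac{0}{2 \left(-1\right)}}{2} = - \frac{3}{2} + \frac{\left(-3\right) \frac{1}{4} + \frac{0}{-2}}{2} = - \frac{3}{2} + \frac{- \frac{3}{4} + 0 \left(- \frac{1}{2}\right)}{2} = - \frac{3}{2} + \frac{- \frac{3}{4} + 0}{2} = - \frac{3}{2} + \frac{1}{2} \left(- \frac{3}{4}\right) = - \frac{3}{2} - \frac{3}{8} = - \frac{15}{8} \approx -1.875$)
$R = -21$ ($R = -20 - 1 = -21$)
$k{\left(d,G \right)} = \frac{315}{8}$ ($k{\left(d,G \right)} = \left(- \frac{15}{8}\right) \left(-21\right) = \frac{315}{8}$)
$487 k{\left(E,1 \right)} = 487 \cdot \frac{315}{8} = \frac{153405}{8}$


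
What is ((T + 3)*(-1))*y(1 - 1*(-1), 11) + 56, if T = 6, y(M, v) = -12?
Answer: 164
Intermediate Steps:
((T + 3)*(-1))*y(1 - 1*(-1), 11) + 56 = ((6 + 3)*(-1))*(-12) + 56 = (9*(-1))*(-12) + 56 = -9*(-12) + 56 = 108 + 56 = 164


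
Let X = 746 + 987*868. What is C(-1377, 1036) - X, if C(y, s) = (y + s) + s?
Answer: -856767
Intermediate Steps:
C(y, s) = y + 2*s (C(y, s) = (s + y) + s = y + 2*s)
X = 857462 (X = 746 + 856716 = 857462)
C(-1377, 1036) - X = (-1377 + 2*1036) - 1*857462 = (-1377 + 2072) - 857462 = 695 - 857462 = -856767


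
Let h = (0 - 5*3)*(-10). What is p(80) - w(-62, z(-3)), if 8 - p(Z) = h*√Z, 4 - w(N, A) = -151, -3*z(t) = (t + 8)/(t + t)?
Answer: -147 - 600*√5 ≈ -1488.6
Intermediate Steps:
z(t) = -(8 + t)/(6*t) (z(t) = -(t + 8)/(3*(t + t)) = -(8 + t)/(3*(2*t)) = -(8 + t)*1/(2*t)/3 = -(8 + t)/(6*t))
w(N, A) = 155 (w(N, A) = 4 - 1*(-151) = 4 + 151 = 155)
h = 150 (h = (0 - 15)*(-10) = -15*(-10) = 150)
p(Z) = 8 - 150*√Z
p(80) - w(-62, z(-3)) = (8 - 600*√5) - 1*155 = (8 - 600*√5) - 155 = -147 - 600*√5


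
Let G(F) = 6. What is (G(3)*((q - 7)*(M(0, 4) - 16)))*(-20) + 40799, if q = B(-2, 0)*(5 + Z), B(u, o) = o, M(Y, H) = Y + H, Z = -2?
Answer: 30719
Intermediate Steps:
M(Y, H) = H + Y
q = 0 (q = 0*(5 - 2) = 0*3 = 0)
(G(3)*((q - 7)*(M(0, 4) - 16)))*(-20) + 40799 = (6*((0 - 7)*((4 + 0) - 16)))*(-20) + 40799 = (6*(-7*(4 - 16)))*(-20) + 40799 = (6*(-7*(-12)))*(-20) + 40799 = (6*84)*(-20) + 40799 = 504*(-20) + 40799 = -10080 + 40799 = 30719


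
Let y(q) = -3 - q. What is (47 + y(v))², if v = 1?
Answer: 1849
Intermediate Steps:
(47 + y(v))² = (47 + (-3 - 1*1))² = (47 + (-3 - 1))² = (47 - 4)² = 43² = 1849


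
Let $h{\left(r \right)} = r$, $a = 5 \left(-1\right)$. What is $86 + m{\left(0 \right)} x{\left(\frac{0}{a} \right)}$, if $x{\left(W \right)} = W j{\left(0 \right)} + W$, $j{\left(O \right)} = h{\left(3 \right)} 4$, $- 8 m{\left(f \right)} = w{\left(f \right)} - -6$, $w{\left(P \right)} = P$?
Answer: $86$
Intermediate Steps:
$m{\left(f \right)} = - \frac{3}{4} - \frac{f}{8}$ ($m{\left(f \right)} = - \frac{f - -6}{8} = - \frac{f + 6}{8} = - \frac{6 + f}{8} = - \frac{3}{4} - \frac{f}{8}$)
$a = -5$
$j{\left(O \right)} = 12$ ($j{\left(O \right)} = 3 \cdot 4 = 12$)
$x{\left(W \right)} = 13 W$ ($x{\left(W \right)} = W 12 + W = 12 W + W = 13 W$)
$86 + m{\left(0 \right)} x{\left(\frac{0}{a} \right)} = 86 + \left(- \frac{3}{4} - 0\right) 13 \frac{0}{-5} = 86 + \left(- \frac{3}{4} + 0\right) 13 \cdot 0 \left(- \frac{1}{5}\right) = 86 - \frac{3 \cdot 13 \cdot 0}{4} = 86 - 0 = 86 + 0 = 86$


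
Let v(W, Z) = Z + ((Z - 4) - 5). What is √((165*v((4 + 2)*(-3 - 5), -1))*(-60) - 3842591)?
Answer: I*√3733691 ≈ 1932.3*I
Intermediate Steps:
v(W, Z) = -9 + 2*Z (v(W, Z) = Z + ((-4 + Z) - 5) = Z + (-9 + Z) = -9 + 2*Z)
√((165*v((4 + 2)*(-3 - 5), -1))*(-60) - 3842591) = √((165*(-9 + 2*(-1)))*(-60) - 3842591) = √((165*(-9 - 2))*(-60) - 3842591) = √((165*(-11))*(-60) - 3842591) = √(-1815*(-60) - 3842591) = √(108900 - 3842591) = √(-3733691) = I*√3733691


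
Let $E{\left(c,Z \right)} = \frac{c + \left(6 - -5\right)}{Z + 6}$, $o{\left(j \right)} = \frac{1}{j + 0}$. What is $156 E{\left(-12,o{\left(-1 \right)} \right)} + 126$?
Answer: $\frac{474}{5} \approx 94.8$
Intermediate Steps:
$o{\left(j \right)} = \frac{1}{j}$
$E{\left(c,Z \right)} = \frac{11 + c}{6 + Z}$ ($E{\left(c,Z \right)} = \frac{c + \left(6 + 5\right)}{6 + Z} = \frac{c + 11}{6 + Z} = \frac{11 + c}{6 + Z}$)
$156 E{\left(-12,o{\left(-1 \right)} \right)} + 126 = 156 \frac{11 - 12}{6 + \frac{1}{-1}} + 126 = 156 \frac{1}{6 - 1} \left(-1\right) + 126 = 156 \cdot \frac{1}{5} \left(-1\right) + 126 = 156 \left(- \frac{1}{5}\right) + 126 = - \frac{156}{5} + 126 = \frac{474}{5}$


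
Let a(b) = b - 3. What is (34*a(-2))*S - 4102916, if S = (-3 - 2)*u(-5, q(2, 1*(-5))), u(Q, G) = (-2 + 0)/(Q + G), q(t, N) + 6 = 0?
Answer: -45130376/11 ≈ -4.1028e+6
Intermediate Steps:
q(t, N) = -6 (q(t, N) = -6 + 0 = -6)
a(b) = -3 + b
u(Q, G) = -2/(G + Q)
S = -10/11 (S = (-3 - 2)*(-2/(-6 - 5)) = -(-10)/(-11) = -(-10)*(-1)/11 = -5*2/11 = -10/11 ≈ -0.90909)
(34*a(-2))*S - 4102916 = (34*(-3 - 2))*(-10/11) - 4102916 = (34*(-5))*(-10/11) - 4102916 = -170*(-10/11) - 4102916 = 1700/11 - 4102916 = -45130376/11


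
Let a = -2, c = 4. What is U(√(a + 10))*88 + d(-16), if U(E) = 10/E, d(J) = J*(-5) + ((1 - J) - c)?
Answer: 93 + 220*√2 ≈ 404.13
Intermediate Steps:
d(J) = -3 - 6*J (d(J) = J*(-5) + ((1 - J) - 1*4) = -5*J + ((1 - J) - 4) = -5*J + (-3 - J) = -3 - 6*J)
U(√(a + 10))*88 + d(-16) = (10/(√(-2 + 10)))*88 + (-3 - 6*(-16)) = (10/(√8))*88 + (-3 + 96) = (10/((2*√2)))*88 + 93 = (10*(√2/4))*88 + 93 = (5*√2/2)*88 + 93 = 220*√2 + 93 = 93 + 220*√2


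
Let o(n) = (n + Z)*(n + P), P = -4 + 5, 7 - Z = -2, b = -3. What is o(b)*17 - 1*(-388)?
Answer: 184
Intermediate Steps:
Z = 9 (Z = 7 - 1*(-2) = 7 + 2 = 9)
P = 1
o(n) = (1 + n)*(9 + n) (o(n) = (n + 9)*(n + 1) = (9 + n)*(1 + n) = (1 + n)*(9 + n))
o(b)*17 - 1*(-388) = (9 + (-3)² + 10*(-3))*17 - 1*(-388) = (9 + 9 - 30)*17 + 388 = -12*17 + 388 = -204 + 388 = 184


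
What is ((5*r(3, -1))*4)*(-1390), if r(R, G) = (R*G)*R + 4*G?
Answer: 361400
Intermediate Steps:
r(R, G) = 4*G + G*R² (r(R, G) = (G*R)*R + 4*G = G*R² + 4*G = 4*G + G*R²)
((5*r(3, -1))*4)*(-1390) = ((5*(-(4 + 3²)))*4)*(-1390) = ((5*(-(4 + 9)))*4)*(-1390) = ((5*(-1*13))*4)*(-1390) = ((5*(-13))*4)*(-1390) = -65*4*(-1390) = -260*(-1390) = 361400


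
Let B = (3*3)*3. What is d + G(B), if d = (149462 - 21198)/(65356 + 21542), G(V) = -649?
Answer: -28134269/43449 ≈ -647.52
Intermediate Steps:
B = 27 (B = 9*3 = 27)
d = 64132/43449 (d = 128264/86898 = 128264*(1/86898) = 64132/43449 ≈ 1.4760)
d + G(B) = 64132/43449 - 649 = -28134269/43449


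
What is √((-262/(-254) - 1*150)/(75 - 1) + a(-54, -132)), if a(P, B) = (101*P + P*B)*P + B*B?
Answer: 5*I*√257809610618/9398 ≈ 270.14*I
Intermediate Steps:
a(P, B) = B² + P*(101*P + B*P) (a(P, B) = (101*P + B*P)*P + B² = P*(101*P + B*P) + B² = B² + P*(101*P + B*P))
√((-262/(-254) - 1*150)/(75 - 1) + a(-54, -132)) = √((-262/(-254) - 1*150)/(75 - 1) + ((-132)² + 101*(-54)² - 132*(-54)²)) = √((-262*(-1/254) - 150)/74 + (17424 + 101*2916 - 132*2916)) = √((131/127 - 150)*(1/74) + (17424 + 294516 - 384912)) = √(-18919/127*1/74 - 72972) = √(-18919/9398 - 72972) = √(-685809775/9398) = 5*I*√257809610618/9398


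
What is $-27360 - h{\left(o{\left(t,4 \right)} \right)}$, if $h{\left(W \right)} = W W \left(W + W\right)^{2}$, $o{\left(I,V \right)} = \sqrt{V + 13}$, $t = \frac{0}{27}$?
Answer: $-28516$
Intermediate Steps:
$t = 0$ ($t = 0 \cdot \frac{1}{27} = 0$)
$o{\left(I,V \right)} = \sqrt{13 + V}$
$h{\left(W \right)} = 4 W^{4}$ ($h{\left(W \right)} = W^{2} \left(2 W\right)^{2} = W^{2} \cdot 4 W^{2} = 4 W^{4}$)
$-27360 - h{\left(o{\left(t,4 \right)} \right)} = -27360 - 4 \left(\sqrt{13 + 4}\right)^{4} = -27360 - 4 \left(\sqrt{17}\right)^{4} = -27360 - 4 \cdot 289 = -27360 - 1156 = -28516$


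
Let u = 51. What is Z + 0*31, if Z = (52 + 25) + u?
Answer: 128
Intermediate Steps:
Z = 128 (Z = (52 + 25) + 51 = 77 + 51 = 128)
Z + 0*31 = 128 + 0*31 = 128 + 0 = 128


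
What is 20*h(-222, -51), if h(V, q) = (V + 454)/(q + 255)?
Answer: 1160/51 ≈ 22.745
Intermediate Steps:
h(V, q) = (454 + V)/(255 + q)
20*h(-222, -51) = 20*((454 - 222)/(255 - 51)) = 20*(232/204) = 20*((1/204)*232) = 20*(58/51) = 1160/51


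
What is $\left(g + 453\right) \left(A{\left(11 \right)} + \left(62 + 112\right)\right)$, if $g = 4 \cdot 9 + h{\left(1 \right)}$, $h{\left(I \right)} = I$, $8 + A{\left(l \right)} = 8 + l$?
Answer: $90650$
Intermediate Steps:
$A{\left(l \right)} = l$ ($A{\left(l \right)} = -8 + \left(8 + l\right) = l$)
$g = 37$ ($g = 4 \cdot 9 + 1 = 36 + 1 = 37$)
$\left(g + 453\right) \left(A{\left(11 \right)} + \left(62 + 112\right)\right) = \left(37 + 453\right) \left(11 + \left(62 + 112\right)\right) = 490 \left(11 + 174\right) = 490 \cdot 185 = 90650$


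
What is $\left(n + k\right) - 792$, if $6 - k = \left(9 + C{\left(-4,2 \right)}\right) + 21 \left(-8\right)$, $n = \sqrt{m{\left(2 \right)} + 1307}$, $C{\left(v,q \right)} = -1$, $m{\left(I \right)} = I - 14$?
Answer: $-626 + \sqrt{1295} \approx -590.01$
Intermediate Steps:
$m{\left(I \right)} = -14 + I$
$n = \sqrt{1295}$ ($n = \sqrt{\left(-14 + 2\right) + 1307} = \sqrt{-12 + 1307} = \sqrt{1295} \approx 35.986$)
$k = 166$ ($k = 6 - \left(\left(9 - 1\right) + 21 \left(-8\right)\right) = 6 - \left(8 - 168\right) = 6 - -160 = 6 + 160 = 166$)
$\left(n + k\right) - 792 = \left(\sqrt{1295} + 166\right) - 792 = \left(166 + \sqrt{1295}\right) - 792 = -626 + \sqrt{1295}$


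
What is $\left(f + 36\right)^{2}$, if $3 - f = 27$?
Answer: $144$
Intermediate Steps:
$f = -24$ ($f = 3 - 27 = -24$)
$\left(f + 36\right)^{2} = \left(-24 + 36\right)^{2} = 12^{2} = 144$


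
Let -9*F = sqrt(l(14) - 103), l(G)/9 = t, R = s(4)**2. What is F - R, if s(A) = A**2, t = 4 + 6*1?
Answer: -256 - I*sqrt(13)/9 ≈ -256.0 - 0.40062*I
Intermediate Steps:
t = 10 (t = 4 + 6 = 10)
R = 256 (R = (4**2)**2 = 16**2 = 256)
l(G) = 90 (l(G) = 9*10 = 90)
F = -I*sqrt(13)/9 (F = -sqrt(90 - 103)/9 = -I*sqrt(13)/9 ≈ -0.40062*I)
F - R = -I*sqrt(13)/9 - 1*256 = -I*sqrt(13)/9 - 256 = -256 - I*sqrt(13)/9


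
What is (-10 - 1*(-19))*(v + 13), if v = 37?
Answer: 450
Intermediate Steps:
(-10 - 1*(-19))*(v + 13) = (-10 - 1*(-19))*(37 + 13) = (-10 + 19)*50 = 9*50 = 450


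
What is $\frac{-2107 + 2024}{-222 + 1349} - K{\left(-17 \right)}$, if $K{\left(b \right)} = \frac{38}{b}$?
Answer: $\frac{41415}{19159} \approx 2.1616$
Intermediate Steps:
$\frac{-2107 + 2024}{-222 + 1349} - K{\left(-17 \right)} = \frac{-2107 + 2024}{-222 + 1349} - \frac{38}{-17} = - \frac{83}{1127} - 38 \left(- \frac{1}{17}\right) = \left(-83\right) \frac{1}{1127} - - \frac{38}{17} = - \frac{83}{1127} + \frac{38}{17} = \frac{41415}{19159}$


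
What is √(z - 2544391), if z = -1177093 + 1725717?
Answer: I*√1995767 ≈ 1412.7*I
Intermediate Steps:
z = 548624
√(z - 2544391) = √(548624 - 2544391) = √(-1995767) = I*√1995767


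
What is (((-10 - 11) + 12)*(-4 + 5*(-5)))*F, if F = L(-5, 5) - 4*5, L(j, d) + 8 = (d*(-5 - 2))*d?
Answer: -52983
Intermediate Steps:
L(j, d) = -8 - 7*d² (L(j, d) = -8 + (d*(-5 - 2))*d = -8 + (d*(-7))*d = -8 + (-7*d)*d = -8 - 7*d²)
F = -203 (F = (-8 - 7*5²) - 4*5 = (-8 - 7*25) - 20 = (-8 - 175) - 20 = -183 - 20 = -203)
(((-10 - 11) + 12)*(-4 + 5*(-5)))*F = (((-10 - 11) + 12)*(-4 + 5*(-5)))*(-203) = ((-21 + 12)*(-4 - 25))*(-203) = -9*(-29)*(-203) = 261*(-203) = -52983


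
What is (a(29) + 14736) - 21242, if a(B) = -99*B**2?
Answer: -89765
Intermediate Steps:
(a(29) + 14736) - 21242 = (-99*29**2 + 14736) - 21242 = (-99*841 + 14736) - 21242 = (-83259 + 14736) - 21242 = -68523 - 21242 = -89765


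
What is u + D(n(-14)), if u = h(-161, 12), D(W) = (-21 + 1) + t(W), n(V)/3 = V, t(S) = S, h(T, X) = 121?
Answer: 59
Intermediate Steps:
n(V) = 3*V
D(W) = -20 + W (D(W) = (-21 + 1) + W = -20 + W)
u = 121
u + D(n(-14)) = 121 + (-20 + 3*(-14)) = 121 + (-20 - 42) = 121 - 62 = 59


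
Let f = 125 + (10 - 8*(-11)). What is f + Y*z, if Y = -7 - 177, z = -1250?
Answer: 230223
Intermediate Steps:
f = 223 (f = 125 + (10 + 88) = 125 + 98 = 223)
Y = -184
f + Y*z = 223 - 184*(-1250) = 223 + 230000 = 230223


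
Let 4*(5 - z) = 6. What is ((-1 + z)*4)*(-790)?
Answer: -7900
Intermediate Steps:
z = 7/2 (z = 5 - 1/4*6 = 5 - 3/2 = 7/2 ≈ 3.5000)
((-1 + z)*4)*(-790) = ((-1 + 7/2)*4)*(-790) = ((5/2)*4)*(-790) = 10*(-790) = -7900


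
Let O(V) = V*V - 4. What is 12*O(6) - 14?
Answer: 370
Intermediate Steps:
O(V) = -4 + V**2 (O(V) = V**2 - 4 = -4 + V**2)
12*O(6) - 14 = 12*(-4 + 6**2) - 14 = 12*(-4 + 36) - 14 = 12*32 - 14 = 384 - 14 = 370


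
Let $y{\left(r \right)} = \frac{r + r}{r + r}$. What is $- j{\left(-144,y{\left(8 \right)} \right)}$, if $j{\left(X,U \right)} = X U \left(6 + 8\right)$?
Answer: $2016$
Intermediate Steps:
$y{\left(r \right)} = 1$ ($y{\left(r \right)} = \frac{2 r}{2 r} = 2 r \frac{1}{2 r} = 1$)
$j{\left(X,U \right)} = 14 U X$ ($j{\left(X,U \right)} = U X 14 = 14 U X$)
$- j{\left(-144,y{\left(8 \right)} \right)} = - 14 \cdot 1 \left(-144\right) = \left(-1\right) \left(-2016\right) = 2016$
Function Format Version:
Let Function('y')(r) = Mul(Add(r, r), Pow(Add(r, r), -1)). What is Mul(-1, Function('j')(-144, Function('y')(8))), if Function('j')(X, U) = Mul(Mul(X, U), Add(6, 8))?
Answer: 2016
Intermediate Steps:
Function('y')(r) = 1 (Function('y')(r) = Mul(Mul(2, r), Pow(Mul(2, r), -1)) = Mul(Mul(2, r), Mul(Rational(1, 2), Pow(r, -1))) = 1)
Function('j')(X, U) = Mul(14, U, X) (Function('j')(X, U) = Mul(Mul(U, X), 14) = Mul(14, U, X))
Mul(-1, Function('j')(-144, Function('y')(8))) = Mul(-1, Mul(14, 1, -144)) = Mul(-1, -2016) = 2016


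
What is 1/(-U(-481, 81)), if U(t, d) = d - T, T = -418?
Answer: -1/499 ≈ -0.0020040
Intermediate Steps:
U(t, d) = 418 + d (U(t, d) = d - 1*(-418) = d + 418 = 418 + d)
1/(-U(-481, 81)) = 1/(-(418 + 81)) = 1/(-1*499) = 1/(-499) = -1/499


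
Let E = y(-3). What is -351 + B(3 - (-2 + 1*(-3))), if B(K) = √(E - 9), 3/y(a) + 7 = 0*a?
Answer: -351 + I*√462/7 ≈ -351.0 + 3.0706*I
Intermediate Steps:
y(a) = -3/7 (y(a) = 3/(-7 + 0*a) = 3/(-7 + 0) = 3/(-7) = 3*(-⅐) = -3/7)
E = -3/7 ≈ -0.42857
B(K) = I*√462/7 (B(K) = √(-3/7 - 9) = √(-66/7) = I*√462/7)
-351 + B(3 - (-2 + 1*(-3))) = -351 + I*√462/7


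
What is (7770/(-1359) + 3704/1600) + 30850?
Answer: 2794701739/90600 ≈ 30847.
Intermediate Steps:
(7770/(-1359) + 3704/1600) + 30850 = (7770*(-1/1359) + 3704*(1/1600)) + 30850 = (-2590/453 + 463/200) + 30850 = -308261/90600 + 30850 = 2794701739/90600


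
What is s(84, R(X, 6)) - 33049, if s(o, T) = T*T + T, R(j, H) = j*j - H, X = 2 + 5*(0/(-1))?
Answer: -33047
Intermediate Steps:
X = 2 (X = 2 + 5*(0*(-1)) = 2 + 5*0 = 2 + 0 = 2)
R(j, H) = j² - H
s(o, T) = T + T² (s(o, T) = T² + T = T + T²)
s(84, R(X, 6)) - 33049 = (2² - 1*6)*(1 + (2² - 1*6)) - 33049 = (4 - 6)*(1 + (4 - 6)) - 33049 = -2*(1 - 2) - 33049 = -2*(-1) - 33049 = 2 - 33049 = -33047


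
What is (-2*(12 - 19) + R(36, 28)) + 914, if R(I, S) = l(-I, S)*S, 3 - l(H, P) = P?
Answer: 228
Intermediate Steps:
l(H, P) = 3 - P
R(I, S) = S*(3 - S) (R(I, S) = (3 - S)*S = S*(3 - S))
(-2*(12 - 19) + R(36, 28)) + 914 = (-2*(12 - 19) + 28*(3 - 1*28)) + 914 = (-2*(-7) + 28*(3 - 28)) + 914 = (14 + 28*(-25)) + 914 = (14 - 700) + 914 = -686 + 914 = 228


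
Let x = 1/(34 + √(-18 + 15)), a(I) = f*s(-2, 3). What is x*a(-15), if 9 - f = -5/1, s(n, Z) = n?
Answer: -952/1159 + 28*I*√3/1159 ≈ -0.8214 + 0.041844*I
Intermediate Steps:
f = 14 (f = 9 - (-5)/1 = 9 - (-5) = 9 - 1*(-5) = 9 + 5 = 14)
a(I) = -28 (a(I) = 14*(-2) = -28)
x = 1/(34 + I*√3) (x = 1/(34 + √(-3)) = 1/(34 + I*√3) ≈ 0.029336 - 0.0014944*I)
x*a(-15) = (34/1159 - I*√3/1159)*(-28) = -952/1159 + 28*I*√3/1159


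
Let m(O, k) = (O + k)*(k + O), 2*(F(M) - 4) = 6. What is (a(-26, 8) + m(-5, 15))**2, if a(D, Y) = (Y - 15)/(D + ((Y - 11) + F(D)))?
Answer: 4870849/484 ≈ 10064.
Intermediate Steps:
F(M) = 7 (F(M) = 4 + (1/2)*6 = 4 + 3 = 7)
m(O, k) = (O + k)**2 (m(O, k) = (O + k)*(O + k) = (O + k)**2)
a(D, Y) = (-15 + Y)/(-4 + D + Y) (a(D, Y) = (Y - 15)/(D + ((Y - 11) + 7)) = (-15 + Y)/(D + ((-11 + Y) + 7)) = (-15 + Y)/(D + (-4 + Y)) = (-15 + Y)/(-4 + D + Y))
(a(-26, 8) + m(-5, 15))**2 = ((-15 + 8)/(-4 - 26 + 8) + (-5 + 15)**2)**2 = (-7/(-22) + 10**2)**2 = (-1/22*(-7) + 100)**2 = (7/22 + 100)**2 = (2207/22)**2 = 4870849/484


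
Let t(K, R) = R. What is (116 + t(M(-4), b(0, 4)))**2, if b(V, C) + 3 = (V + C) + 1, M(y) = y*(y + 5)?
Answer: 13924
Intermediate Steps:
M(y) = y*(5 + y)
b(V, C) = -2 + C + V (b(V, C) = -3 + ((V + C) + 1) = -3 + ((C + V) + 1) = -3 + (1 + C + V) = -2 + C + V)
(116 + t(M(-4), b(0, 4)))**2 = (116 + (-2 + 4 + 0))**2 = (116 + 2)**2 = 118**2 = 13924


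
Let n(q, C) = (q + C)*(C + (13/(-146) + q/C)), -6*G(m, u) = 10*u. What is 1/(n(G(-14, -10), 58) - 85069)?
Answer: -19053/1538025337 ≈ -1.2388e-5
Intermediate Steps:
G(m, u) = -5*u/3
n(q, C) = (C + q)*(-13/146 + C + q/C) (n(q, C) = (C + q)*(C + (13*(-1/146) + q/C)) = (C + q)*(C + (-13/146 + q/C)) = (C + q)*(-13/146 + C + q/C))
1/(n(G(-14, -10), 58) - 85069) = 1/((58**2 - 13/146*58 + 133*(-5/3*(-10))/146 + 58*(-5/3*(-10)) + (-5/3*(-10))**2/58) - 85069) = 1/((3364 - 377/73 + (133/146)*(50/3) + 58*(50/3) + (50/3)**2/58) - 85069) = 1/((3364 - 377/73 + 3325/219 + 2900/3 + (1/58)*(2500/9)) - 85069) = 1/((3364 - 377/73 + 3325/219 + 2900/3 + 1250/261) - 85069) = 1/(82794320/19053 - 85069) = 1/(-1538025337/19053) = -19053/1538025337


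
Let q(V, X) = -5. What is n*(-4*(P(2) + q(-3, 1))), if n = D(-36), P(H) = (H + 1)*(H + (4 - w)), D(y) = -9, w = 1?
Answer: 360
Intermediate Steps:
P(H) = (1 + H)*(3 + H) (P(H) = (H + 1)*(H + (4 - 1*1)) = (1 + H)*(H + (4 - 1)) = (1 + H)*(H + 3) = (1 + H)*(3 + H))
n = -9
n*(-4*(P(2) + q(-3, 1))) = -(-36)*((3 + 2**2 + 4*2) - 5) = -(-36)*((3 + 4 + 8) - 5) = -(-36)*(15 - 5) = -(-36)*10 = -9*(-40) = 360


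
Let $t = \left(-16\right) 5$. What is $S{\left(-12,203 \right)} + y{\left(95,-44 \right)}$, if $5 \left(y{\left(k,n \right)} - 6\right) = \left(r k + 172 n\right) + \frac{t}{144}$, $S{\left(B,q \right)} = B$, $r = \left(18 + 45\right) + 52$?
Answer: $\frac{29938}{45} \approx 665.29$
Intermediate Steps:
$r = 115$ ($r = 63 + 52 = 115$)
$t = -80$
$y{\left(k,n \right)} = \frac{53}{9} + 23 k + \frac{172 n}{5}$ ($y{\left(k,n \right)} = 6 + \frac{\left(115 k + 172 n\right) - \frac{80}{144}}{5} = 6 + \frac{\left(115 k + 172 n\right) - \frac{5}{9}}{5} = 6 + \frac{- \frac{5}{9} + 115 k + 172 n}{5} = 6 + \left(- \frac{1}{9} + 23 k + \frac{172 n}{5}\right) = \frac{53}{9} + 23 k + \frac{172 n}{5}$)
$S{\left(-12,203 \right)} + y{\left(95,-44 \right)} = -12 + \left(\frac{53}{9} + 23 \cdot 95 + \frac{172}{5} \left(-44\right)\right) = -12 + \left(\frac{53}{9} + 2185 - \frac{7568}{5}\right) = -12 + \frac{30478}{45} = \frac{29938}{45}$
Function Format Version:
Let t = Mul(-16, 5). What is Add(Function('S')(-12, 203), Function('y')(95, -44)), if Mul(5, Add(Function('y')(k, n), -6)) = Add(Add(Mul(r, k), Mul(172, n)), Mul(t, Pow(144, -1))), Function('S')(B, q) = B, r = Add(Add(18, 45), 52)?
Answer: Rational(29938, 45) ≈ 665.29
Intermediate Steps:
r = 115 (r = Add(63, 52) = 115)
t = -80
Function('y')(k, n) = Add(Rational(53, 9), Mul(23, k), Mul(Rational(172, 5), n)) (Function('y')(k, n) = Add(6, Mul(Rational(1, 5), Add(Add(Mul(115, k), Mul(172, n)), Mul(-80, Pow(144, -1))))) = Add(6, Mul(Rational(1, 5), Add(Add(Mul(115, k), Mul(172, n)), Mul(-80, Rational(1, 144))))) = Add(6, Mul(Rational(1, 5), Add(Add(Mul(115, k), Mul(172, n)), Rational(-5, 9)))) = Add(6, Mul(Rational(1, 5), Add(Rational(-5, 9), Mul(115, k), Mul(172, n)))) = Add(6, Add(Rational(-1, 9), Mul(23, k), Mul(Rational(172, 5), n))) = Add(Rational(53, 9), Mul(23, k), Mul(Rational(172, 5), n)))
Add(Function('S')(-12, 203), Function('y')(95, -44)) = Add(-12, Add(Rational(53, 9), Mul(23, 95), Mul(Rational(172, 5), -44))) = Add(-12, Add(Rational(53, 9), 2185, Rational(-7568, 5))) = Add(-12, Rational(30478, 45)) = Rational(29938, 45)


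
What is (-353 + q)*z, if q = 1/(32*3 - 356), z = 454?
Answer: -20834287/130 ≈ -1.6026e+5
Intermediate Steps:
q = -1/260 (q = 1/(96 - 356) = 1/(-260) = -1/260 ≈ -0.0038462)
(-353 + q)*z = (-353 - 1/260)*454 = -91781/260*454 = -20834287/130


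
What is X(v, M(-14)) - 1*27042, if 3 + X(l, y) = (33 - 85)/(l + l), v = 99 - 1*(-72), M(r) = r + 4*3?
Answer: -4624721/171 ≈ -27045.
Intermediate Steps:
M(r) = 12 + r (M(r) = r + 12 = 12 + r)
v = 171 (v = 99 + 72 = 171)
X(l, y) = -3 - 26/l (X(l, y) = -3 + (33 - 85)/(l + l) = -3 - 52*1/(2*l) = -3 - 26/l)
X(v, M(-14)) - 1*27042 = (-3 - 26/171) - 1*27042 = (-3 - 26*1/171) - 27042 = (-3 - 26/171) - 27042 = -539/171 - 27042 = -4624721/171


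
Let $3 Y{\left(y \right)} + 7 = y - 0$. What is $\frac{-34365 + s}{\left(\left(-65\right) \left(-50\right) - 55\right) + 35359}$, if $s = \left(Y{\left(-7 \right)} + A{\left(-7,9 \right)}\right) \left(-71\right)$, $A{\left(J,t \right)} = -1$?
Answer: $- \frac{50944}{57831} \approx -0.88091$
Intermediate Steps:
$Y{\left(y \right)} = - \frac{7}{3} + \frac{y}{3}$ ($Y{\left(y \right)} = - \frac{7}{3} + \frac{y - 0}{3} = - \frac{7}{3} + \frac{y + 0}{3} = - \frac{7}{3} + \frac{y}{3}$)
$s = \frac{1207}{3}$ ($s = \left(\left(- \frac{7}{3} + \frac{1}{3} \left(-7\right)\right) - 1\right) \left(-71\right) = \left(\left(- \frac{7}{3} - \frac{7}{3}\right) - 1\right) \left(-71\right) = \left(- \frac{14}{3} - 1\right) \left(-71\right) = \left(- \frac{17}{3}\right) \left(-71\right) = \frac{1207}{3} \approx 402.33$)
$\frac{-34365 + s}{\left(\left(-65\right) \left(-50\right) - 55\right) + 35359} = \frac{-34365 + \frac{1207}{3}}{\left(\left(-65\right) \left(-50\right) - 55\right) + 35359} = - \frac{101888}{3 \left(\left(3250 - 55\right) + 35359\right)} = - \frac{101888}{3 \left(3195 + 35359\right)} = - \frac{101888}{3 \cdot 38554} = \left(- \frac{101888}{3}\right) \frac{1}{38554} = - \frac{50944}{57831}$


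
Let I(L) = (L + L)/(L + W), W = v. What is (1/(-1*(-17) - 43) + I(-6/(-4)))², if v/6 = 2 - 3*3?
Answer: 6241/492804 ≈ 0.012664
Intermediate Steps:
v = -42 (v = 6*(2 - 3*3) = 6*(2 - 9) = 6*(-7) = -42)
W = -42
I(L) = 2*L/(-42 + L) (I(L) = (L + L)/(L - 42) = (2*L)/(-42 + L) = 2*L/(-42 + L))
(1/(-1*(-17) - 43) + I(-6/(-4)))² = (1/(-1*(-17) - 43) + 2*(-6/(-4))/(-42 - 6/(-4)))² = (1/(17 - 43) + 2*(-6*(-¼))/(-42 - 6*(-¼)))² = (1/(-26) + 2*(3/2)/(-42 + 3/2))² = (-1/26 + 2*(3/2)/(-81/2))² = (-1/26 + 2*(3/2)*(-2/81))² = (-1/26 - 2/27)² = (-79/702)² = 6241/492804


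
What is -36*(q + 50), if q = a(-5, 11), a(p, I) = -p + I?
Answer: -2376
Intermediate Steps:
a(p, I) = I - p
q = 16 (q = 11 - 1*(-5) = 11 + 5 = 16)
-36*(q + 50) = -36*(16 + 50) = -36*66 = -2376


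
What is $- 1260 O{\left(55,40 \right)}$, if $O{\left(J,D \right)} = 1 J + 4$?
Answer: $-74340$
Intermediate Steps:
$O{\left(J,D \right)} = 4 + J$ ($O{\left(J,D \right)} = J + 4 = 4 + J$)
$- 1260 O{\left(55,40 \right)} = - 1260 \left(4 + 55\right) = \left(-1260\right) 59 = -74340$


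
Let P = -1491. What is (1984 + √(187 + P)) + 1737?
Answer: 3721 + 2*I*√326 ≈ 3721.0 + 36.111*I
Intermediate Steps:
(1984 + √(187 + P)) + 1737 = (1984 + √(187 - 1491)) + 1737 = (1984 + √(-1304)) + 1737 = (1984 + 2*I*√326) + 1737 = 3721 + 2*I*√326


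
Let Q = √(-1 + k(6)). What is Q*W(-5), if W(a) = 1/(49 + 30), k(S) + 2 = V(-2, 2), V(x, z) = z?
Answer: I/79 ≈ 0.012658*I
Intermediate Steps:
k(S) = 0 (k(S) = -2 + 2 = 0)
Q = I (Q = √(-1 + 0) = √(-1) = I ≈ 1.0*I)
W(a) = 1/79
Q*W(-5) = I*(1/79) = I/79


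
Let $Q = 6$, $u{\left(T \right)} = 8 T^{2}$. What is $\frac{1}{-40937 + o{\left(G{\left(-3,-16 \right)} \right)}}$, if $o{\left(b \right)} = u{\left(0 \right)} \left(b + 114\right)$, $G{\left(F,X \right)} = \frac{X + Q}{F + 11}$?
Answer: $- \frac{1}{40937} \approx -2.4428 \cdot 10^{-5}$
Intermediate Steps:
$G{\left(F,X \right)} = \frac{6 + X}{11 + F}$ ($G{\left(F,X \right)} = \frac{X + 6}{F + 11} = \frac{6 + X}{11 + F}$)
$o{\left(b \right)} = 0$ ($o{\left(b \right)} = 8 \cdot 0^{2} \left(b + 114\right) = 8 \cdot 0 \left(114 + b\right) = 0 \left(114 + b\right) = 0$)
$\frac{1}{-40937 + o{\left(G{\left(-3,-16 \right)} \right)}} = \frac{1}{-40937 + 0} = \frac{1}{-40937} = - \frac{1}{40937}$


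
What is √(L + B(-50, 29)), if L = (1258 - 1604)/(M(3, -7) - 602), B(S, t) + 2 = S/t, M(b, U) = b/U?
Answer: I*√47107019014/122293 ≈ 1.7748*I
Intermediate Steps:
B(S, t) = -2 + S/t
L = 2422/4217 (L = (1258 - 1604)/(3/(-7) - 602) = -346/(3*(-⅐) - 602) = -346/(-3/7 - 602) = -346/(-4217/7) = -346*(-7/4217) = 2422/4217 ≈ 0.57434)
√(L + B(-50, 29)) = √(2422/4217 + (-2 - 50/29)) = √(2422/4217 - 108/29) = √(-385198/122293) = I*√47107019014/122293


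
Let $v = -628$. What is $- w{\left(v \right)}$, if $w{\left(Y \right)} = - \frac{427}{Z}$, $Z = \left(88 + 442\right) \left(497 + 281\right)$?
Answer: $\frac{427}{412340} \approx 0.0010356$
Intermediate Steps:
$Z = 412340$ ($Z = 530 \cdot 778 = 412340$)
$w{\left(Y \right)} = - \frac{427}{412340}$
$- w{\left(v \right)} = \left(-1\right) \left(- \frac{427}{412340}\right) = \frac{427}{412340}$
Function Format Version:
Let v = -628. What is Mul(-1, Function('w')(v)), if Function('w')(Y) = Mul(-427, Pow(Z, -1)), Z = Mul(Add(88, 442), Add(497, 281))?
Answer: Rational(427, 412340) ≈ 0.0010356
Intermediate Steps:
Z = 412340 (Z = Mul(530, 778) = 412340)
Function('w')(Y) = Rational(-427, 412340) (Function('w')(Y) = Mul(-427, Pow(412340, -1)) = Mul(-427, Rational(1, 412340)) = Rational(-427, 412340))
Mul(-1, Function('w')(v)) = Mul(-1, Rational(-427, 412340)) = Rational(427, 412340)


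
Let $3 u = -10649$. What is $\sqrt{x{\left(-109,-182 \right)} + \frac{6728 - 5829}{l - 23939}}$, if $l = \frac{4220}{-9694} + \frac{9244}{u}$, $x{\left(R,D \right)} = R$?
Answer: $\frac{2 i \sqrt{41629583820047678117161914}}{1235785200511} \approx 10.442 i$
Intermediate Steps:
$u = - \frac{10649}{3}$ ($u = \frac{1}{3} \left(-10649\right) = - \frac{10649}{3} \approx -3549.7$)
$l = - \frac{156886394}{51615703}$ ($l = \frac{4220}{-9694} + \frac{9244}{- \frac{10649}{3}} = 4220 \left(- \frac{1}{9694}\right) + 9244 \left(- \frac{3}{10649}\right) = - \frac{2110}{4847} - \frac{27732}{10649} = - \frac{156886394}{51615703} \approx -3.0395$)
$\sqrt{x{\left(-109,-182 \right)} + \frac{6728 - 5829}{l - 23939}} = \sqrt{-109 + \frac{6728 - 5829}{- \frac{156886394}{51615703} - 23939}} = \sqrt{-109 + \frac{899}{- \frac{1235785200511}{51615703}}} = \sqrt{-109 + 899 \left(- \frac{51615703}{1235785200511}\right)} = \sqrt{-109 - \frac{46402516997}{1235785200511}} = \sqrt{- \frac{134746989372696}{1235785200511}} = \frac{2 i \sqrt{41629583820047678117161914}}{1235785200511}$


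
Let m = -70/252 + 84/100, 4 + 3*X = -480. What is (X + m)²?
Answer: 5234088409/202500 ≈ 25847.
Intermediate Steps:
X = -484/3 (X = -4/3 + (⅓)*(-480) = -4/3 - 160 = -484/3 ≈ -161.33)
m = 253/450 (m = -70*1/252 + 84*(1/100) = -5/18 + 21/25 = 253/450 ≈ 0.56222)
(X + m)² = (-484/3 + 253/450)² = (-72347/450)² = 5234088409/202500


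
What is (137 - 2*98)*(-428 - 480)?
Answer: 53572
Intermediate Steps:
(137 - 2*98)*(-428 - 480) = (137 - 196)*(-908) = -59*(-908) = 53572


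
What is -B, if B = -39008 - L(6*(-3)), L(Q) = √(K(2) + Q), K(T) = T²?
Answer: 39008 + I*√14 ≈ 39008.0 + 3.7417*I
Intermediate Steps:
L(Q) = √(4 + Q) (L(Q) = √(2² + Q) = √(4 + Q))
B = -39008 - I*√14 (B = -39008 - √(4 + 6*(-3)) = -39008 - √(4 - 18) = -39008 - √(-14) = -39008 - I*√14 ≈ -39008.0 - 3.7417*I)
-B = -(-39008 - I*√14) = 39008 + I*√14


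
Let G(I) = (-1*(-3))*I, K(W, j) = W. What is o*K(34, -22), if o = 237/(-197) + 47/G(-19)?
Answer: -774112/11229 ≈ -68.939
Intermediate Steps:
G(I) = 3*I
o = -22768/11229 (o = 237/(-197) + 47/((3*(-19))) = 237*(-1/197) + 47/(-57) = -237/197 + 47*(-1/57) = -237/197 - 47/57 = -22768/11229 ≈ -2.0276)
o*K(34, -22) = -22768/11229*34 = -774112/11229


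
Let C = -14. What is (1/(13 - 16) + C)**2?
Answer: 1849/9 ≈ 205.44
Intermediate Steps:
(1/(13 - 16) + C)**2 = (1/(13 - 16) - 14)**2 = (1/(-3) - 14)**2 = (-1/3 - 14)**2 = (-43/3)**2 = 1849/9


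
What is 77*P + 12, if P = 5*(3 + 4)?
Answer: 2707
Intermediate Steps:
P = 35 (P = 5*7 = 35)
77*P + 12 = 77*35 + 12 = 2695 + 12 = 2707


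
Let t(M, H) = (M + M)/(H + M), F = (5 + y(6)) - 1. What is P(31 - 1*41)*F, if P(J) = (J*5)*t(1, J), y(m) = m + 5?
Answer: 500/3 ≈ 166.67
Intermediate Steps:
y(m) = 5 + m
F = 15 (F = (5 + (5 + 6)) - 1 = (5 + 11) - 1 = 16 - 1 = 15)
t(M, H) = 2*M/(H + M) (t(M, H) = (2*M)/(H + M) = 2*M/(H + M))
P(J) = 10*J/(1 + J) (P(J) = (J*5)*(2*1/(J + 1)) = (5*J)*(2*1/(1 + J)) = (5*J)*(2/(1 + J)) = 10*J/(1 + J))
P(31 - 1*41)*F = (10*(31 - 1*41)/(1 + (31 - 1*41)))*15 = (10*(31 - 41)/(1 + (31 - 41)))*15 = (10*(-10)/(1 - 10))*15 = (10*(-10)/(-9))*15 = (10*(-10)*(-1/9))*15 = (100/9)*15 = 500/3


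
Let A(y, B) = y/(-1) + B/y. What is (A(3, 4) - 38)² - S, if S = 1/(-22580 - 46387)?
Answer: 108515744/68967 ≈ 1573.4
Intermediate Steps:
A(y, B) = -y + B/y (A(y, B) = y*(-1) + B/y = -y + B/y)
S = -1/68967 (S = 1/(-68967) = -1/68967 ≈ -1.4500e-5)
(A(3, 4) - 38)² - S = ((-1*3 + 4/3) - 38)² - 1*(-1/68967) = ((-3 + 4*(⅓)) - 38)² + 1/68967 = ((-3 + 4/3) - 38)² + 1/68967 = (-5/3 - 38)² + 1/68967 = (-119/3)² + 1/68967 = 14161/9 + 1/68967 = 108515744/68967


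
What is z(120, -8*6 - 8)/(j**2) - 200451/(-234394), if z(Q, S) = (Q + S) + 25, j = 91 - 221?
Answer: 1704241483/1980629300 ≈ 0.86045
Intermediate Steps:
j = -130
z(Q, S) = 25 + Q + S
z(120, -8*6 - 8)/(j**2) - 200451/(-234394) = (25 + 120 + (-8*6 - 8))/((-130)**2) - 200451/(-234394) = (25 + 120 + (-48 - 8))/16900 - 200451*(-1/234394) = (25 + 120 - 56)*(1/16900) + 200451/234394 = 89*(1/16900) + 200451/234394 = 89/16900 + 200451/234394 = 1704241483/1980629300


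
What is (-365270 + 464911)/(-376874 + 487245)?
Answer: 2693/2983 ≈ 0.90278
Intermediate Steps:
(-365270 + 464911)/(-376874 + 487245) = 99641/110371 = 99641*(1/110371) = 2693/2983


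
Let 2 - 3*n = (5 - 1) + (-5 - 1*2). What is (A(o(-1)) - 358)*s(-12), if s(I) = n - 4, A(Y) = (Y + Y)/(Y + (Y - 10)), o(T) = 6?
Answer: 2464/3 ≈ 821.33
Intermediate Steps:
A(Y) = 2*Y/(-10 + 2*Y) (A(Y) = (2*Y)/(Y + (-10 + Y)) = (2*Y)/(-10 + 2*Y) = 2*Y/(-10 + 2*Y))
n = 5/3 (n = ⅔ - ((5 - 1) + (-5 - 1*2))/3 = ⅔ - (4 + (-5 - 2))/3 = ⅔ - (4 - 7)/3 = ⅔ - ⅓*(-3) = ⅔ + 1 = 5/3 ≈ 1.6667)
s(I) = -7/3 (s(I) = 5/3 - 4 = -7/3)
(A(o(-1)) - 358)*s(-12) = (6/(-5 + 6) - 358)*(-7/3) = (6/1 - 358)*(-7/3) = (6*1 - 358)*(-7/3) = (6 - 358)*(-7/3) = -352*(-7/3) = 2464/3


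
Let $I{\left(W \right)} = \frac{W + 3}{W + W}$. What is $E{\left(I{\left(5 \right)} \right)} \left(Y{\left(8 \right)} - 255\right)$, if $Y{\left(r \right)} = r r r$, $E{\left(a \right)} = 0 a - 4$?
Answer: $-1028$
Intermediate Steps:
$I{\left(W \right)} = \frac{3 + W}{2 W}$
$E{\left(a \right)} = -4$ ($E{\left(a \right)} = 0 - 4 = -4$)
$Y{\left(r \right)} = r^{3}$ ($Y{\left(r \right)} = r^{2} r = r^{3}$)
$E{\left(I{\left(5 \right)} \right)} \left(Y{\left(8 \right)} - 255\right) = - 4 \left(8^{3} - 255\right) = - 4 \left(512 - 255\right) = \left(-4\right) 257 = -1028$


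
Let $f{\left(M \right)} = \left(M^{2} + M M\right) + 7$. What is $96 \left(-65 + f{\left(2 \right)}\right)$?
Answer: $-4800$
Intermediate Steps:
$f{\left(M \right)} = 7 + 2 M^{2}$ ($f{\left(M \right)} = \left(M^{2} + M^{2}\right) + 7 = 2 M^{2} + 7 = 7 + 2 M^{2}$)
$96 \left(-65 + f{\left(2 \right)}\right) = 96 \left(-65 + \left(7 + 2 \cdot 2^{2}\right)\right) = 96 \left(-65 + \left(7 + 2 \cdot 4\right)\right) = 96 \left(-65 + \left(7 + 8\right)\right) = 96 \left(-65 + 15\right) = 96 \left(-50\right) = -4800$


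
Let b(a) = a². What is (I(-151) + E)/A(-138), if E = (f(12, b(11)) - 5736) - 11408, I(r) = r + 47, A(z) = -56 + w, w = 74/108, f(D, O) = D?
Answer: 930744/2987 ≈ 311.60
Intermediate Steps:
w = 37/54 (w = 74*(1/108) = 37/54 ≈ 0.68519)
A(z) = -2987/54 (A(z) = -56 + 37/54 = -2987/54)
I(r) = 47 + r
E = -17132 (E = (12 - 5736) - 11408 = -5724 - 11408 = -17132)
(I(-151) + E)/A(-138) = ((47 - 151) - 17132)/(-2987/54) = (-104 - 17132)*(-54/2987) = -17236*(-54/2987) = 930744/2987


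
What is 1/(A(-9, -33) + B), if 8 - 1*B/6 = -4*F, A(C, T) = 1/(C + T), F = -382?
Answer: -42/383041 ≈ -0.00010965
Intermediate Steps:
B = -9120 (B = 48 - (-24)*(-382) = 48 - 6*1528 = 48 - 9168 = -9120)
1/(A(-9, -33) + B) = 1/(1/(-9 - 33) - 9120) = 1/(1/(-42) - 9120) = 1/(-1/42 - 9120) = 1/(-383041/42) = -42/383041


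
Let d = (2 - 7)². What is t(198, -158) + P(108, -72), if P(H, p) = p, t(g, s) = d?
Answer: -47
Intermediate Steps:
d = 25 (d = (-5)² = 25)
t(g, s) = 25
t(198, -158) + P(108, -72) = 25 - 72 = -47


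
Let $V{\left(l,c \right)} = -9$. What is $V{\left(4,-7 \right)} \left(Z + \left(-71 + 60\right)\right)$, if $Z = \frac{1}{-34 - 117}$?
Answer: $\frac{14958}{151} \approx 99.06$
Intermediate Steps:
$Z = - \frac{1}{151}$ ($Z = \frac{1}{-151} = - \frac{1}{151} \approx -0.0066225$)
$V{\left(4,-7 \right)} \left(Z + \left(-71 + 60\right)\right) = - 9 \left(- \frac{1}{151} + \left(-71 + 60\right)\right) = - 9 \left(- \frac{1}{151} - 11\right) = \left(-9\right) \left(- \frac{1662}{151}\right) = \frac{14958}{151}$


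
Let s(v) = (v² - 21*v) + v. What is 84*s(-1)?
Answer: 1764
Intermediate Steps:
s(v) = v² - 20*v
84*s(-1) = 84*(-(-20 - 1)) = 84*(-1*(-21)) = 84*21 = 1764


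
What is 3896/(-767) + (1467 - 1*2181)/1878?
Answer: -1310721/240071 ≈ -5.4597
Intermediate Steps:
3896/(-767) + (1467 - 1*2181)/1878 = 3896*(-1/767) + (1467 - 2181)*(1/1878) = -3896/767 - 714*1/1878 = -3896/767 - 119/313 = -1310721/240071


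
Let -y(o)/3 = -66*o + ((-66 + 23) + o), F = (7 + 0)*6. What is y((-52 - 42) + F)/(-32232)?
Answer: 3337/10744 ≈ 0.31059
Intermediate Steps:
F = 42 (F = 7*6 = 42)
y(o) = 129 + 195*o (y(o) = -3*(-66*o + ((-66 + 23) + o)) = -3*(-66*o + (-43 + o)) = -3*(-43 - 65*o) = 129 + 195*o)
y((-52 - 42) + F)/(-32232) = (129 + 195*((-52 - 42) + 42))/(-32232) = (129 + 195*(-94 + 42))*(-1/32232) = (129 + 195*(-52))*(-1/32232) = (129 - 10140)*(-1/32232) = -10011*(-1/32232) = 3337/10744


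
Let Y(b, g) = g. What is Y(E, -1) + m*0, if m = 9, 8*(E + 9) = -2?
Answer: -1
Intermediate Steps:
E = -37/4 (E = -9 + (⅛)*(-2) = -9 - ¼ = -37/4 ≈ -9.2500)
Y(E, -1) + m*0 = -1 + 9*0 = -1 + 0 = -1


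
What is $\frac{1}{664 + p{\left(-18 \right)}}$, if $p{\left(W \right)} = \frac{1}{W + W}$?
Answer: $\frac{36}{23903} \approx 0.0015061$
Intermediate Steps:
$p{\left(W \right)} = \frac{1}{2 W}$
$\frac{1}{664 + p{\left(-18 \right)}} = \frac{1}{664 + \frac{1}{2 \left(-18\right)}} = \frac{1}{664 + \frac{1}{2} \left(- \frac{1}{18}\right)} = \frac{1}{664 - \frac{1}{36}} = \frac{1}{\frac{23903}{36}} = \frac{36}{23903}$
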